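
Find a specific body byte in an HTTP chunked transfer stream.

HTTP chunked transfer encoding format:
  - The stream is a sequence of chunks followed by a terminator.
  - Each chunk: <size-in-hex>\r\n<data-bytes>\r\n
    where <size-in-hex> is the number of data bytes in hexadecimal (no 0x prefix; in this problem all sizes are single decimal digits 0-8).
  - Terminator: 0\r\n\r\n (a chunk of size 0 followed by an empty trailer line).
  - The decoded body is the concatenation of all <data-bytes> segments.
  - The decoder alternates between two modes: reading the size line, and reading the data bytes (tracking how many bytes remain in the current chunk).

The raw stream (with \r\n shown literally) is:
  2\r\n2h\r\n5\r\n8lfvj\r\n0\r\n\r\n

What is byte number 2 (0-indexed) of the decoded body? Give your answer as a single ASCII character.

Chunk 1: stream[0..1]='2' size=0x2=2, data at stream[3..5]='2h' -> body[0..2], body so far='2h'
Chunk 2: stream[7..8]='5' size=0x5=5, data at stream[10..15]='8lfvj' -> body[2..7], body so far='2h8lfvj'
Chunk 3: stream[17..18]='0' size=0 (terminator). Final body='2h8lfvj' (7 bytes)
Body byte 2 = '8'

Answer: 8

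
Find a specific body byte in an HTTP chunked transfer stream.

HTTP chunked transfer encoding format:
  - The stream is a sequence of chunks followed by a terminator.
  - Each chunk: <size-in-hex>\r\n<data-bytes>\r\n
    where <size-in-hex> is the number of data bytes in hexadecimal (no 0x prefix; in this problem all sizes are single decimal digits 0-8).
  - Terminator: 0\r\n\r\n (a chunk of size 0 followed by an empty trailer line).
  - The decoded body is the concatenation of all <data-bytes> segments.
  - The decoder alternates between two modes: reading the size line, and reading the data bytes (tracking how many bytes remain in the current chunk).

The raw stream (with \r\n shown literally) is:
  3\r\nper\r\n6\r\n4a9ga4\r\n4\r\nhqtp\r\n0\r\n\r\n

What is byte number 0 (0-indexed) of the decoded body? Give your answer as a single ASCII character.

Answer: p

Derivation:
Chunk 1: stream[0..1]='3' size=0x3=3, data at stream[3..6]='per' -> body[0..3], body so far='per'
Chunk 2: stream[8..9]='6' size=0x6=6, data at stream[11..17]='4a9ga4' -> body[3..9], body so far='per4a9ga4'
Chunk 3: stream[19..20]='4' size=0x4=4, data at stream[22..26]='hqtp' -> body[9..13], body so far='per4a9ga4hqtp'
Chunk 4: stream[28..29]='0' size=0 (terminator). Final body='per4a9ga4hqtp' (13 bytes)
Body byte 0 = 'p'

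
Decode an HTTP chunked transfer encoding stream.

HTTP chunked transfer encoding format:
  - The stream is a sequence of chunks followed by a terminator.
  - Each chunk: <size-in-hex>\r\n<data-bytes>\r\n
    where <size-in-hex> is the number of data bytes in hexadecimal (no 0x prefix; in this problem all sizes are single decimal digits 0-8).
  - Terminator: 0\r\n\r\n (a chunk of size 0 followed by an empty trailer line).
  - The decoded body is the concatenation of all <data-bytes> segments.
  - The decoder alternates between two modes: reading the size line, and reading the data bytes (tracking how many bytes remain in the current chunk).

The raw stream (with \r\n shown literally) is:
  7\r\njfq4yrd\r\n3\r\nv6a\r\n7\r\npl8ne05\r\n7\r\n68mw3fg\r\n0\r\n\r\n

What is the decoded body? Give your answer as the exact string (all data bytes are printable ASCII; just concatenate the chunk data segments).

Answer: jfq4yrdv6apl8ne0568mw3fg

Derivation:
Chunk 1: stream[0..1]='7' size=0x7=7, data at stream[3..10]='jfq4yrd' -> body[0..7], body so far='jfq4yrd'
Chunk 2: stream[12..13]='3' size=0x3=3, data at stream[15..18]='v6a' -> body[7..10], body so far='jfq4yrdv6a'
Chunk 3: stream[20..21]='7' size=0x7=7, data at stream[23..30]='pl8ne05' -> body[10..17], body so far='jfq4yrdv6apl8ne05'
Chunk 4: stream[32..33]='7' size=0x7=7, data at stream[35..42]='68mw3fg' -> body[17..24], body so far='jfq4yrdv6apl8ne0568mw3fg'
Chunk 5: stream[44..45]='0' size=0 (terminator). Final body='jfq4yrdv6apl8ne0568mw3fg' (24 bytes)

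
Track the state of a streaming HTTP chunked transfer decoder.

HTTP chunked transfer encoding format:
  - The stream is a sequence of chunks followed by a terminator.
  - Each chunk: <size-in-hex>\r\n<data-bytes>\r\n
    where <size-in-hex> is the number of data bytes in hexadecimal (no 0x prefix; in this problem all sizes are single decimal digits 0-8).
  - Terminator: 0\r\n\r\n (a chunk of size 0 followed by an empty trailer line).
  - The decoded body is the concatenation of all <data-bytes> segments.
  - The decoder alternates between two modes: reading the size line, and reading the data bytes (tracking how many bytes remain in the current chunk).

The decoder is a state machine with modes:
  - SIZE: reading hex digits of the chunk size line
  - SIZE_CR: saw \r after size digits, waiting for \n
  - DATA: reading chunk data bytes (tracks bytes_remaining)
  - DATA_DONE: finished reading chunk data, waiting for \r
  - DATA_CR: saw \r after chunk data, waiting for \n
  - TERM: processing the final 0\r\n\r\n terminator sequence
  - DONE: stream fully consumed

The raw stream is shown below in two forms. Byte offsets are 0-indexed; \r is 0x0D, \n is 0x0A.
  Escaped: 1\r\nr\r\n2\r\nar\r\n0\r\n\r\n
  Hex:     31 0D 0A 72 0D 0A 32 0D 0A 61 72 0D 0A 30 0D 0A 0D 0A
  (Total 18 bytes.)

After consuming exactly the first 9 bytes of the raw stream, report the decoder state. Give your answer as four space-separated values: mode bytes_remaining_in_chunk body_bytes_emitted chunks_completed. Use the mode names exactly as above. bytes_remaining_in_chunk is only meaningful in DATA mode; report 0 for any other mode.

Byte 0 = '1': mode=SIZE remaining=0 emitted=0 chunks_done=0
Byte 1 = 0x0D: mode=SIZE_CR remaining=0 emitted=0 chunks_done=0
Byte 2 = 0x0A: mode=DATA remaining=1 emitted=0 chunks_done=0
Byte 3 = 'r': mode=DATA_DONE remaining=0 emitted=1 chunks_done=0
Byte 4 = 0x0D: mode=DATA_CR remaining=0 emitted=1 chunks_done=0
Byte 5 = 0x0A: mode=SIZE remaining=0 emitted=1 chunks_done=1
Byte 6 = '2': mode=SIZE remaining=0 emitted=1 chunks_done=1
Byte 7 = 0x0D: mode=SIZE_CR remaining=0 emitted=1 chunks_done=1
Byte 8 = 0x0A: mode=DATA remaining=2 emitted=1 chunks_done=1

Answer: DATA 2 1 1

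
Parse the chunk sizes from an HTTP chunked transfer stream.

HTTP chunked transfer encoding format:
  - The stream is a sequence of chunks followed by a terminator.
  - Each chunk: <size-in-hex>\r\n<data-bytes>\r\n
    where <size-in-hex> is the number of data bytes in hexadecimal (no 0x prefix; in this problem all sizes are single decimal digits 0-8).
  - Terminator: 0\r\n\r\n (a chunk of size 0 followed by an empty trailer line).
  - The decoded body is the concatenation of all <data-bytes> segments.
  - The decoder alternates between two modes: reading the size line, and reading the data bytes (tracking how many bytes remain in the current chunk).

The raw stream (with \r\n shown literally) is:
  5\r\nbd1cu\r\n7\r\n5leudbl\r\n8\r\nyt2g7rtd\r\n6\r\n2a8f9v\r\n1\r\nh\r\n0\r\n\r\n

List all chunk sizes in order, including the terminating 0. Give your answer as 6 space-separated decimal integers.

Chunk 1: stream[0..1]='5' size=0x5=5, data at stream[3..8]='bd1cu' -> body[0..5], body so far='bd1cu'
Chunk 2: stream[10..11]='7' size=0x7=7, data at stream[13..20]='5leudbl' -> body[5..12], body so far='bd1cu5leudbl'
Chunk 3: stream[22..23]='8' size=0x8=8, data at stream[25..33]='yt2g7rtd' -> body[12..20], body so far='bd1cu5leudblyt2g7rtd'
Chunk 4: stream[35..36]='6' size=0x6=6, data at stream[38..44]='2a8f9v' -> body[20..26], body so far='bd1cu5leudblyt2g7rtd2a8f9v'
Chunk 5: stream[46..47]='1' size=0x1=1, data at stream[49..50]='h' -> body[26..27], body so far='bd1cu5leudblyt2g7rtd2a8f9vh'
Chunk 6: stream[52..53]='0' size=0 (terminator). Final body='bd1cu5leudblyt2g7rtd2a8f9vh' (27 bytes)

Answer: 5 7 8 6 1 0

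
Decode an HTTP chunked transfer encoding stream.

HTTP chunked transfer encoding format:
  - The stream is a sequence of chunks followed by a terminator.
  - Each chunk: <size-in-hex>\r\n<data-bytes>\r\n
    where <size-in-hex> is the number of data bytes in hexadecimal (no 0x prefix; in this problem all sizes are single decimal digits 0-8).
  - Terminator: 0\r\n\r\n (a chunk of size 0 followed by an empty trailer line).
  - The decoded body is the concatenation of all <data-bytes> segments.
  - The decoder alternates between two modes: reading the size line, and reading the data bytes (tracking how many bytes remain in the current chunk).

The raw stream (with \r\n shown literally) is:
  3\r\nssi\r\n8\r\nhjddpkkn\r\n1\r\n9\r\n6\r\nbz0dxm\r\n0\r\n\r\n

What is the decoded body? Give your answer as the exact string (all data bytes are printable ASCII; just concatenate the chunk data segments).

Chunk 1: stream[0..1]='3' size=0x3=3, data at stream[3..6]='ssi' -> body[0..3], body so far='ssi'
Chunk 2: stream[8..9]='8' size=0x8=8, data at stream[11..19]='hjddpkkn' -> body[3..11], body so far='ssihjddpkkn'
Chunk 3: stream[21..22]='1' size=0x1=1, data at stream[24..25]='9' -> body[11..12], body so far='ssihjddpkkn9'
Chunk 4: stream[27..28]='6' size=0x6=6, data at stream[30..36]='bz0dxm' -> body[12..18], body so far='ssihjddpkkn9bz0dxm'
Chunk 5: stream[38..39]='0' size=0 (terminator). Final body='ssihjddpkkn9bz0dxm' (18 bytes)

Answer: ssihjddpkkn9bz0dxm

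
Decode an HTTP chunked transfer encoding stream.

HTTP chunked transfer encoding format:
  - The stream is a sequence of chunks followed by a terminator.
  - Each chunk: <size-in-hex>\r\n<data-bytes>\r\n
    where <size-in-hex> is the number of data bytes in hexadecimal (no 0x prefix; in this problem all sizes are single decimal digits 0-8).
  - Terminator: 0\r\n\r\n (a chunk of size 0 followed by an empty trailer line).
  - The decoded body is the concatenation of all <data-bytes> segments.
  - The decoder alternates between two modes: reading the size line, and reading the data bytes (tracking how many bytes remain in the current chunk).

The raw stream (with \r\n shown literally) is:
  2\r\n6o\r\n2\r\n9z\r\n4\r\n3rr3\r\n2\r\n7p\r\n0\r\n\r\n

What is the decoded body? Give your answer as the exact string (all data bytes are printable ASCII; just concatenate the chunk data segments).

Answer: 6o9z3rr37p

Derivation:
Chunk 1: stream[0..1]='2' size=0x2=2, data at stream[3..5]='6o' -> body[0..2], body so far='6o'
Chunk 2: stream[7..8]='2' size=0x2=2, data at stream[10..12]='9z' -> body[2..4], body so far='6o9z'
Chunk 3: stream[14..15]='4' size=0x4=4, data at stream[17..21]='3rr3' -> body[4..8], body so far='6o9z3rr3'
Chunk 4: stream[23..24]='2' size=0x2=2, data at stream[26..28]='7p' -> body[8..10], body so far='6o9z3rr37p'
Chunk 5: stream[30..31]='0' size=0 (terminator). Final body='6o9z3rr37p' (10 bytes)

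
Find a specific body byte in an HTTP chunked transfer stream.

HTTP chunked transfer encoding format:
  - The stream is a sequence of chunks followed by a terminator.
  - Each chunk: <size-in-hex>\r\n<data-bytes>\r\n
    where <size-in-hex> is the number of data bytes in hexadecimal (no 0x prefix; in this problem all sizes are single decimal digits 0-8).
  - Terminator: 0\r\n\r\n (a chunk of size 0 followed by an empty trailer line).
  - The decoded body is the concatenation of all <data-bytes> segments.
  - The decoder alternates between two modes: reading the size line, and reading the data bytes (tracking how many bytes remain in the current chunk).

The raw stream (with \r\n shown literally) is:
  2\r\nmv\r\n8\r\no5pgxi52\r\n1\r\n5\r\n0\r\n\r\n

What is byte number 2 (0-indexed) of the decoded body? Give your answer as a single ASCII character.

Chunk 1: stream[0..1]='2' size=0x2=2, data at stream[3..5]='mv' -> body[0..2], body so far='mv'
Chunk 2: stream[7..8]='8' size=0x8=8, data at stream[10..18]='o5pgxi52' -> body[2..10], body so far='mvo5pgxi52'
Chunk 3: stream[20..21]='1' size=0x1=1, data at stream[23..24]='5' -> body[10..11], body so far='mvo5pgxi525'
Chunk 4: stream[26..27]='0' size=0 (terminator). Final body='mvo5pgxi525' (11 bytes)
Body byte 2 = 'o'

Answer: o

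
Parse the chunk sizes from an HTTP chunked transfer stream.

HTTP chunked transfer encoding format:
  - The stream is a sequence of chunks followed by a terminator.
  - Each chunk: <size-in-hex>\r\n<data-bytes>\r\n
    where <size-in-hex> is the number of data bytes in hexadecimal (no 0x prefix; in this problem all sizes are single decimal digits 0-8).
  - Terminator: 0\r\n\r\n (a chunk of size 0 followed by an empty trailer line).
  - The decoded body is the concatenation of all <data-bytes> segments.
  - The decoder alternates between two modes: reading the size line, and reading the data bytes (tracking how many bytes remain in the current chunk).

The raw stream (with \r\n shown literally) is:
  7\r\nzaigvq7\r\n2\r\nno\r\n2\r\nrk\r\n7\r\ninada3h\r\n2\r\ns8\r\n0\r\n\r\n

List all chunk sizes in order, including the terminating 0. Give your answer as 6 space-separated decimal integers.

Answer: 7 2 2 7 2 0

Derivation:
Chunk 1: stream[0..1]='7' size=0x7=7, data at stream[3..10]='zaigvq7' -> body[0..7], body so far='zaigvq7'
Chunk 2: stream[12..13]='2' size=0x2=2, data at stream[15..17]='no' -> body[7..9], body so far='zaigvq7no'
Chunk 3: stream[19..20]='2' size=0x2=2, data at stream[22..24]='rk' -> body[9..11], body so far='zaigvq7nork'
Chunk 4: stream[26..27]='7' size=0x7=7, data at stream[29..36]='inada3h' -> body[11..18], body so far='zaigvq7norkinada3h'
Chunk 5: stream[38..39]='2' size=0x2=2, data at stream[41..43]='s8' -> body[18..20], body so far='zaigvq7norkinada3hs8'
Chunk 6: stream[45..46]='0' size=0 (terminator). Final body='zaigvq7norkinada3hs8' (20 bytes)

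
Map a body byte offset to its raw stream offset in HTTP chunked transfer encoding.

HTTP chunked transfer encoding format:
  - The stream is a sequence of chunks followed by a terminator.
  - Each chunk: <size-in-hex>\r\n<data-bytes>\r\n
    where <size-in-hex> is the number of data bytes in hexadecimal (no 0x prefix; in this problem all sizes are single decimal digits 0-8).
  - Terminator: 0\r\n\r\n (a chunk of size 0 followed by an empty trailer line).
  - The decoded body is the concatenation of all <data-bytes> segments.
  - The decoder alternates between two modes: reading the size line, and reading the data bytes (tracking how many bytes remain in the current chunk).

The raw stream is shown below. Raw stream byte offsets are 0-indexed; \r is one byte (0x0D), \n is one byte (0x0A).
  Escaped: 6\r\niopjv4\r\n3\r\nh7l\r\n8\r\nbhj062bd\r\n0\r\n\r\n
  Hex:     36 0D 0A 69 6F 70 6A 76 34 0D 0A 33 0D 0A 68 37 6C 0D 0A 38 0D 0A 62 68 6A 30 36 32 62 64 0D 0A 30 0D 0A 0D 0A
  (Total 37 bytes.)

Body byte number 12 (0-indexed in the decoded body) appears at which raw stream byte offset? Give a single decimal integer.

Answer: 25

Derivation:
Chunk 1: stream[0..1]='6' size=0x6=6, data at stream[3..9]='iopjv4' -> body[0..6], body so far='iopjv4'
Chunk 2: stream[11..12]='3' size=0x3=3, data at stream[14..17]='h7l' -> body[6..9], body so far='iopjv4h7l'
Chunk 3: stream[19..20]='8' size=0x8=8, data at stream[22..30]='bhj062bd' -> body[9..17], body so far='iopjv4h7lbhj062bd'
Chunk 4: stream[32..33]='0' size=0 (terminator). Final body='iopjv4h7lbhj062bd' (17 bytes)
Body byte 12 at stream offset 25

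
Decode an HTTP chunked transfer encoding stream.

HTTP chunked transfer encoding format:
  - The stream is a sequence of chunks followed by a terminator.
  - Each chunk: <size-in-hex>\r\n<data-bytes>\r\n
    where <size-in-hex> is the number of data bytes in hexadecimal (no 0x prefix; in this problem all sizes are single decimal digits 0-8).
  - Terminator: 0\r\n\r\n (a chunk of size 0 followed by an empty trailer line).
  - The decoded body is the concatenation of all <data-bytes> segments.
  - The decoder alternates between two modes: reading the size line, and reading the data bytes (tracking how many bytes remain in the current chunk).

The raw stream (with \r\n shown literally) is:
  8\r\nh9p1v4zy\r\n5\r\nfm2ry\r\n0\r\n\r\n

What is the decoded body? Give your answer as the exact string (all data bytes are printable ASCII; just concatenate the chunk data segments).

Answer: h9p1v4zyfm2ry

Derivation:
Chunk 1: stream[0..1]='8' size=0x8=8, data at stream[3..11]='h9p1v4zy' -> body[0..8], body so far='h9p1v4zy'
Chunk 2: stream[13..14]='5' size=0x5=5, data at stream[16..21]='fm2ry' -> body[8..13], body so far='h9p1v4zyfm2ry'
Chunk 3: stream[23..24]='0' size=0 (terminator). Final body='h9p1v4zyfm2ry' (13 bytes)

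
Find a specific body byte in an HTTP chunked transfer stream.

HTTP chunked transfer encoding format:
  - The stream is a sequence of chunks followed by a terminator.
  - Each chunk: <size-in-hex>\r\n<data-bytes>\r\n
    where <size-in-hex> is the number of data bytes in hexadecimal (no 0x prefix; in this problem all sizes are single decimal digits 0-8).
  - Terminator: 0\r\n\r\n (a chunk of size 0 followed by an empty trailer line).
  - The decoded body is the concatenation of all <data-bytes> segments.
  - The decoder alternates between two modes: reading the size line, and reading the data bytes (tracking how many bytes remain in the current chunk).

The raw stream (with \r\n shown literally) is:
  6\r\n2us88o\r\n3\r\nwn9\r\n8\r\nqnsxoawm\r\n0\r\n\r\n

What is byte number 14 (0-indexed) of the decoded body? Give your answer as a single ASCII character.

Answer: a

Derivation:
Chunk 1: stream[0..1]='6' size=0x6=6, data at stream[3..9]='2us88o' -> body[0..6], body so far='2us88o'
Chunk 2: stream[11..12]='3' size=0x3=3, data at stream[14..17]='wn9' -> body[6..9], body so far='2us88own9'
Chunk 3: stream[19..20]='8' size=0x8=8, data at stream[22..30]='qnsxoawm' -> body[9..17], body so far='2us88own9qnsxoawm'
Chunk 4: stream[32..33]='0' size=0 (terminator). Final body='2us88own9qnsxoawm' (17 bytes)
Body byte 14 = 'a'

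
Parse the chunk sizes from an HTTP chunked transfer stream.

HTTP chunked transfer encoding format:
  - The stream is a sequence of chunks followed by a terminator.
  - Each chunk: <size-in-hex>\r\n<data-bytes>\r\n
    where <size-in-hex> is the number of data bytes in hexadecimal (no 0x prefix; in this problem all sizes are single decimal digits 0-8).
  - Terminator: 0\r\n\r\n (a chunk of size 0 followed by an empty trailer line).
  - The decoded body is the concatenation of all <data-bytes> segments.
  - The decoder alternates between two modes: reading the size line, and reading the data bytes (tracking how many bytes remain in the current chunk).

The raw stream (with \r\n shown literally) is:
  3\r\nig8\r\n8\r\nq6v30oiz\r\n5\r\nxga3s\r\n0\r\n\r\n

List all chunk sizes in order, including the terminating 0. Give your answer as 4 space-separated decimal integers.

Answer: 3 8 5 0

Derivation:
Chunk 1: stream[0..1]='3' size=0x3=3, data at stream[3..6]='ig8' -> body[0..3], body so far='ig8'
Chunk 2: stream[8..9]='8' size=0x8=8, data at stream[11..19]='q6v30oiz' -> body[3..11], body so far='ig8q6v30oiz'
Chunk 3: stream[21..22]='5' size=0x5=5, data at stream[24..29]='xga3s' -> body[11..16], body so far='ig8q6v30oizxga3s'
Chunk 4: stream[31..32]='0' size=0 (terminator). Final body='ig8q6v30oizxga3s' (16 bytes)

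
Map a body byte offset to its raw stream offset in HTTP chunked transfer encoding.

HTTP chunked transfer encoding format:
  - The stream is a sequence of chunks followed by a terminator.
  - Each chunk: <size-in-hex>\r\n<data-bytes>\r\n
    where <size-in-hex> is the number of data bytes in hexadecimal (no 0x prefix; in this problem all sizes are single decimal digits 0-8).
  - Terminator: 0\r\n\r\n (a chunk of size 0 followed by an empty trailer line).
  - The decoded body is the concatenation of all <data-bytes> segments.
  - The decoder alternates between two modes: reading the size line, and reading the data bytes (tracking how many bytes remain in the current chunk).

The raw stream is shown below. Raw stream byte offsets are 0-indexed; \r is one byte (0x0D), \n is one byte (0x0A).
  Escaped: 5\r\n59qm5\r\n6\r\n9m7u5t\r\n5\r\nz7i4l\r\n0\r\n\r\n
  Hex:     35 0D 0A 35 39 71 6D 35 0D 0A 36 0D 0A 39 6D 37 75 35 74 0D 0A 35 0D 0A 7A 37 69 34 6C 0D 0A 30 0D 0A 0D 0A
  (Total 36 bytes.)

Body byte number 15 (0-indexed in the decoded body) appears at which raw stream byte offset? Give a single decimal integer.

Chunk 1: stream[0..1]='5' size=0x5=5, data at stream[3..8]='59qm5' -> body[0..5], body so far='59qm5'
Chunk 2: stream[10..11]='6' size=0x6=6, data at stream[13..19]='9m7u5t' -> body[5..11], body so far='59qm59m7u5t'
Chunk 3: stream[21..22]='5' size=0x5=5, data at stream[24..29]='z7i4l' -> body[11..16], body so far='59qm59m7u5tz7i4l'
Chunk 4: stream[31..32]='0' size=0 (terminator). Final body='59qm59m7u5tz7i4l' (16 bytes)
Body byte 15 at stream offset 28

Answer: 28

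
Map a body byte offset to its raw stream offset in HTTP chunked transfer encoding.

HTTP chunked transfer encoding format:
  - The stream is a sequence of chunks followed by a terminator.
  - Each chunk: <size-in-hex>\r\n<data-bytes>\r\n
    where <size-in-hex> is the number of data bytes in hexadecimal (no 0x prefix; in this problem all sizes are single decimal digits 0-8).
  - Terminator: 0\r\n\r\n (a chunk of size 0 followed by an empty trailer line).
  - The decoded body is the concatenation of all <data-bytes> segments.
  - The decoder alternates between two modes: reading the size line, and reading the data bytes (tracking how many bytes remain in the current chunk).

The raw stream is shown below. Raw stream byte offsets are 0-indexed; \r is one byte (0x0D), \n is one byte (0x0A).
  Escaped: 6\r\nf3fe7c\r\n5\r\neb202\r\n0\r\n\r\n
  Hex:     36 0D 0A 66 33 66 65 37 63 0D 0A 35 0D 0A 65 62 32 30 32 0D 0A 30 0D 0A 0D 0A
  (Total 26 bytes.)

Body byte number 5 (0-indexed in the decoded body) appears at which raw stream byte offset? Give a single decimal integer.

Chunk 1: stream[0..1]='6' size=0x6=6, data at stream[3..9]='f3fe7c' -> body[0..6], body so far='f3fe7c'
Chunk 2: stream[11..12]='5' size=0x5=5, data at stream[14..19]='eb202' -> body[6..11], body so far='f3fe7ceb202'
Chunk 3: stream[21..22]='0' size=0 (terminator). Final body='f3fe7ceb202' (11 bytes)
Body byte 5 at stream offset 8

Answer: 8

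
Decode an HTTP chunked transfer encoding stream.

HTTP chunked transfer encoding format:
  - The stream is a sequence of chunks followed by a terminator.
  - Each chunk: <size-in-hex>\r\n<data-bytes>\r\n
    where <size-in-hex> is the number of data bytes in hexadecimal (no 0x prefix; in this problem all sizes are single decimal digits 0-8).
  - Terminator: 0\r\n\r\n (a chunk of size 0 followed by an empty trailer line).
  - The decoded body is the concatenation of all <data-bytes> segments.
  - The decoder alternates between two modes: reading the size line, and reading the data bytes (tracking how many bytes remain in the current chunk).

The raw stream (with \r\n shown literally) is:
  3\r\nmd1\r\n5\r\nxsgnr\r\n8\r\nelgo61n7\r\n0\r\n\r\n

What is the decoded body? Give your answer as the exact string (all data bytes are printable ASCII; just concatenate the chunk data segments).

Answer: md1xsgnrelgo61n7

Derivation:
Chunk 1: stream[0..1]='3' size=0x3=3, data at stream[3..6]='md1' -> body[0..3], body so far='md1'
Chunk 2: stream[8..9]='5' size=0x5=5, data at stream[11..16]='xsgnr' -> body[3..8], body so far='md1xsgnr'
Chunk 3: stream[18..19]='8' size=0x8=8, data at stream[21..29]='elgo61n7' -> body[8..16], body so far='md1xsgnrelgo61n7'
Chunk 4: stream[31..32]='0' size=0 (terminator). Final body='md1xsgnrelgo61n7' (16 bytes)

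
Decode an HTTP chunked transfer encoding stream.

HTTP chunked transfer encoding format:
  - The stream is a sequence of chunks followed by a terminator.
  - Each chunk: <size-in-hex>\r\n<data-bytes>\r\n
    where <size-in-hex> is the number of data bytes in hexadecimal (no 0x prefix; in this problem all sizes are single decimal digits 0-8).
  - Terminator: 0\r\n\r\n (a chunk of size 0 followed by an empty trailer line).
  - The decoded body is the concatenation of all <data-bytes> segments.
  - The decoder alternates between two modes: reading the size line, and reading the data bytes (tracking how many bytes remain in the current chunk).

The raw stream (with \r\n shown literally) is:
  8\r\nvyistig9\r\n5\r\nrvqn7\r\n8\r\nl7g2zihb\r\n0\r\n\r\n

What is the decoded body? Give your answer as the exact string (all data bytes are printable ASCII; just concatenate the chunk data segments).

Chunk 1: stream[0..1]='8' size=0x8=8, data at stream[3..11]='vyistig9' -> body[0..8], body so far='vyistig9'
Chunk 2: stream[13..14]='5' size=0x5=5, data at stream[16..21]='rvqn7' -> body[8..13], body so far='vyistig9rvqn7'
Chunk 3: stream[23..24]='8' size=0x8=8, data at stream[26..34]='l7g2zihb' -> body[13..21], body so far='vyistig9rvqn7l7g2zihb'
Chunk 4: stream[36..37]='0' size=0 (terminator). Final body='vyistig9rvqn7l7g2zihb' (21 bytes)

Answer: vyistig9rvqn7l7g2zihb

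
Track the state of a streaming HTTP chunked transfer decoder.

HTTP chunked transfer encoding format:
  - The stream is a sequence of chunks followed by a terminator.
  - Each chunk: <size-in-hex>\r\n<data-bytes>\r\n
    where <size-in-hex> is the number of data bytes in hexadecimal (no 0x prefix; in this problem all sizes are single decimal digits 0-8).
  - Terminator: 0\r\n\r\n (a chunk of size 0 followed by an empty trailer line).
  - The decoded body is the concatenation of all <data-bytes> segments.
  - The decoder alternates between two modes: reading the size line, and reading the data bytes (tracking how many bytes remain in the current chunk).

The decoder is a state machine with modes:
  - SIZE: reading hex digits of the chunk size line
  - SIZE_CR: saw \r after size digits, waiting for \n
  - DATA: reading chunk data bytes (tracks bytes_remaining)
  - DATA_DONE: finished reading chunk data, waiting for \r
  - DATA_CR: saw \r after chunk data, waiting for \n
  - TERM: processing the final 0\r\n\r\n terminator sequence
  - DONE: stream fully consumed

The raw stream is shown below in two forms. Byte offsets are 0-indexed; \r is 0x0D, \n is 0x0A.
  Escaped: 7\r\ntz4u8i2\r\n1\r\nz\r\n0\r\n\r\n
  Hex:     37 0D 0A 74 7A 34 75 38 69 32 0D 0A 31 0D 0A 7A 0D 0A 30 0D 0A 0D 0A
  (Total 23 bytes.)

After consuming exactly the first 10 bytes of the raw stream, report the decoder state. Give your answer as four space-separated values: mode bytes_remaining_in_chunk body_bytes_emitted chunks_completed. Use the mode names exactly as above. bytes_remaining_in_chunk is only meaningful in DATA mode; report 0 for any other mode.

Answer: DATA_DONE 0 7 0

Derivation:
Byte 0 = '7': mode=SIZE remaining=0 emitted=0 chunks_done=0
Byte 1 = 0x0D: mode=SIZE_CR remaining=0 emitted=0 chunks_done=0
Byte 2 = 0x0A: mode=DATA remaining=7 emitted=0 chunks_done=0
Byte 3 = 't': mode=DATA remaining=6 emitted=1 chunks_done=0
Byte 4 = 'z': mode=DATA remaining=5 emitted=2 chunks_done=0
Byte 5 = '4': mode=DATA remaining=4 emitted=3 chunks_done=0
Byte 6 = 'u': mode=DATA remaining=3 emitted=4 chunks_done=0
Byte 7 = '8': mode=DATA remaining=2 emitted=5 chunks_done=0
Byte 8 = 'i': mode=DATA remaining=1 emitted=6 chunks_done=0
Byte 9 = '2': mode=DATA_DONE remaining=0 emitted=7 chunks_done=0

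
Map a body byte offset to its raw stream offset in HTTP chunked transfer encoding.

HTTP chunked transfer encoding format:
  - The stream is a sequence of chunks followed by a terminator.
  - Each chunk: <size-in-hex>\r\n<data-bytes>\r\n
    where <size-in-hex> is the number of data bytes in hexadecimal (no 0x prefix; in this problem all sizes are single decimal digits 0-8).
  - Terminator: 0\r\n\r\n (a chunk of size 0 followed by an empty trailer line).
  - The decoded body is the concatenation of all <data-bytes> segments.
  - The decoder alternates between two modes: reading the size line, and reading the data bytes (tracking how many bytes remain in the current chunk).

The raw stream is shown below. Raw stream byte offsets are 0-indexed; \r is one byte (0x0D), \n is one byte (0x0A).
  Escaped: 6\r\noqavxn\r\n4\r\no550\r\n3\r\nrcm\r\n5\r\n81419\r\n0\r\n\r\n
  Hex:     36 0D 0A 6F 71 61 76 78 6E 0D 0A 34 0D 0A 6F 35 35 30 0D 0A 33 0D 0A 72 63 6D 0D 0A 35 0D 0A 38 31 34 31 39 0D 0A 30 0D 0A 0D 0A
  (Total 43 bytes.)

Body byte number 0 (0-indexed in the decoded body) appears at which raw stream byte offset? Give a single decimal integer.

Chunk 1: stream[0..1]='6' size=0x6=6, data at stream[3..9]='oqavxn' -> body[0..6], body so far='oqavxn'
Chunk 2: stream[11..12]='4' size=0x4=4, data at stream[14..18]='o550' -> body[6..10], body so far='oqavxno550'
Chunk 3: stream[20..21]='3' size=0x3=3, data at stream[23..26]='rcm' -> body[10..13], body so far='oqavxno550rcm'
Chunk 4: stream[28..29]='5' size=0x5=5, data at stream[31..36]='81419' -> body[13..18], body so far='oqavxno550rcm81419'
Chunk 5: stream[38..39]='0' size=0 (terminator). Final body='oqavxno550rcm81419' (18 bytes)
Body byte 0 at stream offset 3

Answer: 3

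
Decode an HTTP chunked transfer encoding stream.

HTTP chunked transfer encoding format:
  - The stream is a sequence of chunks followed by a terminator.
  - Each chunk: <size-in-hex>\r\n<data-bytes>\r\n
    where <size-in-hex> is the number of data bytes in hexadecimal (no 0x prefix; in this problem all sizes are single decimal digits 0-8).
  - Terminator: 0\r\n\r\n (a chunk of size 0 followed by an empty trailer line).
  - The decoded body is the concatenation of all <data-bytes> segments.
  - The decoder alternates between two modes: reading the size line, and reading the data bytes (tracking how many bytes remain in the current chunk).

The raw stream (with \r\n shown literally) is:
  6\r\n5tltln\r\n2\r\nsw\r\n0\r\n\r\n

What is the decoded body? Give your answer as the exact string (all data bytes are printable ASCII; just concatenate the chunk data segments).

Chunk 1: stream[0..1]='6' size=0x6=6, data at stream[3..9]='5tltln' -> body[0..6], body so far='5tltln'
Chunk 2: stream[11..12]='2' size=0x2=2, data at stream[14..16]='sw' -> body[6..8], body so far='5tltlnsw'
Chunk 3: stream[18..19]='0' size=0 (terminator). Final body='5tltlnsw' (8 bytes)

Answer: 5tltlnsw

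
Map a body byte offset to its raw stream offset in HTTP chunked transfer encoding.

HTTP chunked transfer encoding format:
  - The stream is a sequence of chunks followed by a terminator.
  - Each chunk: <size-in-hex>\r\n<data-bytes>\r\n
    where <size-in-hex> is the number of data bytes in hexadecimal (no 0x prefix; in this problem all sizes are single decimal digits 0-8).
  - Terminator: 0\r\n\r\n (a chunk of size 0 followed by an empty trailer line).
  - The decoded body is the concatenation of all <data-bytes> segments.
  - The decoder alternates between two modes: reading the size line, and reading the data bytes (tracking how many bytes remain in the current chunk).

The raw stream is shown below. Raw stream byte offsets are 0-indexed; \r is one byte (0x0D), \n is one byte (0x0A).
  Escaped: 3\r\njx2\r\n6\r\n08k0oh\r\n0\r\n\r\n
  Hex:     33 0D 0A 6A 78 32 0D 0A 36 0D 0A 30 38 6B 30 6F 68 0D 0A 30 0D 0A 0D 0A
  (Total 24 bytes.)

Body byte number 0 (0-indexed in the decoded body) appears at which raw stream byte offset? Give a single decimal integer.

Chunk 1: stream[0..1]='3' size=0x3=3, data at stream[3..6]='jx2' -> body[0..3], body so far='jx2'
Chunk 2: stream[8..9]='6' size=0x6=6, data at stream[11..17]='08k0oh' -> body[3..9], body so far='jx208k0oh'
Chunk 3: stream[19..20]='0' size=0 (terminator). Final body='jx208k0oh' (9 bytes)
Body byte 0 at stream offset 3

Answer: 3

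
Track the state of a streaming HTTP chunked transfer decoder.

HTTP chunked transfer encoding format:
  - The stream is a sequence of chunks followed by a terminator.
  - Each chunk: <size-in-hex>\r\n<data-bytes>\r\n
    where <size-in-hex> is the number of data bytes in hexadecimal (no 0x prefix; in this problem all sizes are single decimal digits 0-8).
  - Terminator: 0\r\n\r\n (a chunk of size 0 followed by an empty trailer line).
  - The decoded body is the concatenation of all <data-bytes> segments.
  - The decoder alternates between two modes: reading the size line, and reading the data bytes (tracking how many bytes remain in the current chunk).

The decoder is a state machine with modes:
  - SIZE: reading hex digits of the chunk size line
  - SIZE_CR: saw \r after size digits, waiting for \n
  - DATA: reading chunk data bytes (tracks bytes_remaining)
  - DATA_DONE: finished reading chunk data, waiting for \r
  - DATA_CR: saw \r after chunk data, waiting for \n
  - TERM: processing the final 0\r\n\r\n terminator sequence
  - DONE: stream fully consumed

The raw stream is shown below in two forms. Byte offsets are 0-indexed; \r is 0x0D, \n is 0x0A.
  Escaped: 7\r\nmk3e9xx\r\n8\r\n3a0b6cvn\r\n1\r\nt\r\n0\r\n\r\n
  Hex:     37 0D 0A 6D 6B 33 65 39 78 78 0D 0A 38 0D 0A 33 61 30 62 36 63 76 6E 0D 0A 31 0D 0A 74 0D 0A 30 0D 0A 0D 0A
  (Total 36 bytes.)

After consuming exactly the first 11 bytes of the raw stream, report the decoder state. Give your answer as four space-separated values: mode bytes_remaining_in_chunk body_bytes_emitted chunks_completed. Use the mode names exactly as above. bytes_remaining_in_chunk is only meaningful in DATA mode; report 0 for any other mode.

Answer: DATA_CR 0 7 0

Derivation:
Byte 0 = '7': mode=SIZE remaining=0 emitted=0 chunks_done=0
Byte 1 = 0x0D: mode=SIZE_CR remaining=0 emitted=0 chunks_done=0
Byte 2 = 0x0A: mode=DATA remaining=7 emitted=0 chunks_done=0
Byte 3 = 'm': mode=DATA remaining=6 emitted=1 chunks_done=0
Byte 4 = 'k': mode=DATA remaining=5 emitted=2 chunks_done=0
Byte 5 = '3': mode=DATA remaining=4 emitted=3 chunks_done=0
Byte 6 = 'e': mode=DATA remaining=3 emitted=4 chunks_done=0
Byte 7 = '9': mode=DATA remaining=2 emitted=5 chunks_done=0
Byte 8 = 'x': mode=DATA remaining=1 emitted=6 chunks_done=0
Byte 9 = 'x': mode=DATA_DONE remaining=0 emitted=7 chunks_done=0
Byte 10 = 0x0D: mode=DATA_CR remaining=0 emitted=7 chunks_done=0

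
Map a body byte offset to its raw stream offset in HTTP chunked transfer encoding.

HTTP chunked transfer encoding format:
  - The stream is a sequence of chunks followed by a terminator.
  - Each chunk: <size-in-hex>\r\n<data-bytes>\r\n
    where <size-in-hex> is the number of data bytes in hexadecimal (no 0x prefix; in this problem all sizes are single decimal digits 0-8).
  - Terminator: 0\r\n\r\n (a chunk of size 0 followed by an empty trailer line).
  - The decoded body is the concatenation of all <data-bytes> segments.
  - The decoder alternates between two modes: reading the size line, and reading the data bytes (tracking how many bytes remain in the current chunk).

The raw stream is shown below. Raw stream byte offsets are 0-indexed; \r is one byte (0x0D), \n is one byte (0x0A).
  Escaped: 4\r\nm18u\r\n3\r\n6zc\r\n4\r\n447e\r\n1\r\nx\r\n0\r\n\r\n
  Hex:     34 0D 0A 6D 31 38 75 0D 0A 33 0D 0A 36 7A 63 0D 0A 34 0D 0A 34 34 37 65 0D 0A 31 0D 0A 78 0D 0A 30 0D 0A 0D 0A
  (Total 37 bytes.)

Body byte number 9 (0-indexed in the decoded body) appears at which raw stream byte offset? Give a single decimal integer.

Answer: 22

Derivation:
Chunk 1: stream[0..1]='4' size=0x4=4, data at stream[3..7]='m18u' -> body[0..4], body so far='m18u'
Chunk 2: stream[9..10]='3' size=0x3=3, data at stream[12..15]='6zc' -> body[4..7], body so far='m18u6zc'
Chunk 3: stream[17..18]='4' size=0x4=4, data at stream[20..24]='447e' -> body[7..11], body so far='m18u6zc447e'
Chunk 4: stream[26..27]='1' size=0x1=1, data at stream[29..30]='x' -> body[11..12], body so far='m18u6zc447ex'
Chunk 5: stream[32..33]='0' size=0 (terminator). Final body='m18u6zc447ex' (12 bytes)
Body byte 9 at stream offset 22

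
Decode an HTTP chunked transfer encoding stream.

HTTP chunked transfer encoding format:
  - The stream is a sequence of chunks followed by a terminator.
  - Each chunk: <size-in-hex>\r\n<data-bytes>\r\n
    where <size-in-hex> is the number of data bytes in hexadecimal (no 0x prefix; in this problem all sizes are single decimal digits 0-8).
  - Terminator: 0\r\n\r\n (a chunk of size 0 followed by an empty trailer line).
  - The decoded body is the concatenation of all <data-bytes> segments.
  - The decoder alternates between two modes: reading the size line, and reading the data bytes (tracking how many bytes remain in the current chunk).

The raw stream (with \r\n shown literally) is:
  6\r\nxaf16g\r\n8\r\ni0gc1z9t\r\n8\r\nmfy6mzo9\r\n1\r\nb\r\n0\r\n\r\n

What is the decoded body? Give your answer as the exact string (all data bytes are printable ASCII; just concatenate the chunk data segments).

Chunk 1: stream[0..1]='6' size=0x6=6, data at stream[3..9]='xaf16g' -> body[0..6], body so far='xaf16g'
Chunk 2: stream[11..12]='8' size=0x8=8, data at stream[14..22]='i0gc1z9t' -> body[6..14], body so far='xaf16gi0gc1z9t'
Chunk 3: stream[24..25]='8' size=0x8=8, data at stream[27..35]='mfy6mzo9' -> body[14..22], body so far='xaf16gi0gc1z9tmfy6mzo9'
Chunk 4: stream[37..38]='1' size=0x1=1, data at stream[40..41]='b' -> body[22..23], body so far='xaf16gi0gc1z9tmfy6mzo9b'
Chunk 5: stream[43..44]='0' size=0 (terminator). Final body='xaf16gi0gc1z9tmfy6mzo9b' (23 bytes)

Answer: xaf16gi0gc1z9tmfy6mzo9b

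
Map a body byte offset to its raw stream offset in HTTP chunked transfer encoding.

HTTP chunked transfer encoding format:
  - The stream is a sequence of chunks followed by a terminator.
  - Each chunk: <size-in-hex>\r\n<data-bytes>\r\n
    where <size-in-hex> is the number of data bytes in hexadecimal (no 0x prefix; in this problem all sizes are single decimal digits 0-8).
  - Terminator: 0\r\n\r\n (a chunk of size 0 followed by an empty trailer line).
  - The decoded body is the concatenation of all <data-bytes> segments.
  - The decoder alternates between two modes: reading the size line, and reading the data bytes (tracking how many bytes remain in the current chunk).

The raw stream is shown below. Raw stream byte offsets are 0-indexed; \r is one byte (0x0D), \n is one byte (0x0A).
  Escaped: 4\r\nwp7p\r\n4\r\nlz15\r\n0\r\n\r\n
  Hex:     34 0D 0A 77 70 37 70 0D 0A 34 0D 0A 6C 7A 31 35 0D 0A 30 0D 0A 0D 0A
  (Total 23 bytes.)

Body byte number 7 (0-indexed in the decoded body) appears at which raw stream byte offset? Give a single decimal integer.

Chunk 1: stream[0..1]='4' size=0x4=4, data at stream[3..7]='wp7p' -> body[0..4], body so far='wp7p'
Chunk 2: stream[9..10]='4' size=0x4=4, data at stream[12..16]='lz15' -> body[4..8], body so far='wp7plz15'
Chunk 3: stream[18..19]='0' size=0 (terminator). Final body='wp7plz15' (8 bytes)
Body byte 7 at stream offset 15

Answer: 15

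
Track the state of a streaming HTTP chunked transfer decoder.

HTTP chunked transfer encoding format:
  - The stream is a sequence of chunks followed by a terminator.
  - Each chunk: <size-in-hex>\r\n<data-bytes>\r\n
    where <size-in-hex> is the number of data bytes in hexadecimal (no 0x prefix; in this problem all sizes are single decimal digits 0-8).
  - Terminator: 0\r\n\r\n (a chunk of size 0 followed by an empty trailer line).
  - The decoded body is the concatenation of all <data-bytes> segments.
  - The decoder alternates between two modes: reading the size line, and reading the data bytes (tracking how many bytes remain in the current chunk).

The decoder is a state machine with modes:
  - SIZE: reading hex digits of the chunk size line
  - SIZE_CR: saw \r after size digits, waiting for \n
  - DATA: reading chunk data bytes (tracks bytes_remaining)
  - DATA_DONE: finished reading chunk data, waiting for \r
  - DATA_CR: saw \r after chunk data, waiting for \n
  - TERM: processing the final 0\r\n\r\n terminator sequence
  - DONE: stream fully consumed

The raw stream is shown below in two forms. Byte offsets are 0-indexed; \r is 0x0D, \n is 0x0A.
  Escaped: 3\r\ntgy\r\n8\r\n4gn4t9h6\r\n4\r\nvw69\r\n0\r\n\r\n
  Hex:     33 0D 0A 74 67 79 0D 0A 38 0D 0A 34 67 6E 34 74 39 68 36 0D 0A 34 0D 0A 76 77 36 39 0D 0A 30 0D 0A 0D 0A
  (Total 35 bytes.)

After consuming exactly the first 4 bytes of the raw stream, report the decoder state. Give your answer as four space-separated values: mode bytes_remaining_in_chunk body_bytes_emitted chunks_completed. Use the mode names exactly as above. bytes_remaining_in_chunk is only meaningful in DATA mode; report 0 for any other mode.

Answer: DATA 2 1 0

Derivation:
Byte 0 = '3': mode=SIZE remaining=0 emitted=0 chunks_done=0
Byte 1 = 0x0D: mode=SIZE_CR remaining=0 emitted=0 chunks_done=0
Byte 2 = 0x0A: mode=DATA remaining=3 emitted=0 chunks_done=0
Byte 3 = 't': mode=DATA remaining=2 emitted=1 chunks_done=0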